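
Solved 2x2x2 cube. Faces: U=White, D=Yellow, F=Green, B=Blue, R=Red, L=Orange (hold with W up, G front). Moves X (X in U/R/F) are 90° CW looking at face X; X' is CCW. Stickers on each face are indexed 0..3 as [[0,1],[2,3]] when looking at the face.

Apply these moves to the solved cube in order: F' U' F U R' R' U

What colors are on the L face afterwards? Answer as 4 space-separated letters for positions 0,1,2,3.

After move 1 (F'): F=GGGG U=WWRR R=YRYR D=OOYY L=OWOW
After move 2 (U'): U=WRWR F=OWGG R=GGYR B=YRBB L=BBOW
After move 3 (F): F=GOGW U=WRWB R=WGRR D=YGYY L=BOOO
After move 4 (U): U=WWBR F=WGGW R=YRRR B=BOBB L=GOOO
After move 5 (R'): R=RRYR U=WBBB F=WWGR D=YGYW B=YOGB
After move 6 (R'): R=RRRY U=WGBY F=WBGB D=YWYR B=WOGB
After move 7 (U): U=BWYG F=RRGB R=WORY B=GOGB L=WBOO
Query: L face = WBOO

Answer: W B O O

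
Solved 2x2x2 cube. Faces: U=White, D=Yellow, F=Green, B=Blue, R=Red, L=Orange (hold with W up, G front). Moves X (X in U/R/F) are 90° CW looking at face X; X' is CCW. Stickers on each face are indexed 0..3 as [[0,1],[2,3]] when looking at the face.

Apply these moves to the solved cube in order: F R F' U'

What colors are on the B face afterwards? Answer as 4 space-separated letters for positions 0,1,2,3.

After move 1 (F): F=GGGG U=WWOO R=WRWR D=RRYY L=OYOY
After move 2 (R): R=WWRR U=WGOG F=GRGY D=RBYB B=OBWB
After move 3 (F'): F=RYGG U=WGWR R=BWRR D=YYYB L=OGOO
After move 4 (U'): U=GRWW F=OGGG R=RYRR B=BWWB L=OBOO
Query: B face = BWWB

Answer: B W W B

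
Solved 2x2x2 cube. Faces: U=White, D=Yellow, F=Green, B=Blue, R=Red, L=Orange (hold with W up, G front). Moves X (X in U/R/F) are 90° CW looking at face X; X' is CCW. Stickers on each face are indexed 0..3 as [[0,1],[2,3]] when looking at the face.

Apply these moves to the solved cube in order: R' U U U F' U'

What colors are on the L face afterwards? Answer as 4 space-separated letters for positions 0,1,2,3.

Answer: R R O W

Derivation:
After move 1 (R'): R=RRRR U=WBWB F=GWGW D=YGYG B=YBYB
After move 2 (U): U=WWBB F=RRGW R=YBRR B=OOYB L=GWOO
After move 3 (U): U=BWBW F=YBGW R=OORR B=GWYB L=RROO
After move 4 (U): U=BBWW F=OOGW R=GWRR B=RRYB L=YBOO
After move 5 (F'): F=OWOG U=BBGR R=GWYR D=BOYG L=YWOW
After move 6 (U'): U=BRBG F=YWOG R=OWYR B=GWYB L=RROW
Query: L face = RROW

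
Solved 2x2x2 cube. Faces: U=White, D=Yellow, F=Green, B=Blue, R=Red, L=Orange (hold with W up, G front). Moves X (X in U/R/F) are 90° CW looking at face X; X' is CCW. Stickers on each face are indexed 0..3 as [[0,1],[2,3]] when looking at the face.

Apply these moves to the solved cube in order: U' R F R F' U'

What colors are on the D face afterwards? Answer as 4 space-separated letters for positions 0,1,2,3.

Answer: Y B Y W

Derivation:
After move 1 (U'): U=WWWW F=OOGG R=GGRR B=RRBB L=BBOO
After move 2 (R): R=RGRG U=WOWG F=OYGY D=YBYR B=WRWB
After move 3 (F): F=GOYY U=WOOB R=WGGG D=RRYR L=BYOB
After move 4 (R): R=GWGG U=WOOY F=GRYR D=RWYW B=BROB
After move 5 (F'): F=RRGY U=WOGG R=WWRG D=YBYW L=BYOO
After move 6 (U'): U=OGWG F=BYGY R=RRRG B=WWOB L=BROO
Query: D face = YBYW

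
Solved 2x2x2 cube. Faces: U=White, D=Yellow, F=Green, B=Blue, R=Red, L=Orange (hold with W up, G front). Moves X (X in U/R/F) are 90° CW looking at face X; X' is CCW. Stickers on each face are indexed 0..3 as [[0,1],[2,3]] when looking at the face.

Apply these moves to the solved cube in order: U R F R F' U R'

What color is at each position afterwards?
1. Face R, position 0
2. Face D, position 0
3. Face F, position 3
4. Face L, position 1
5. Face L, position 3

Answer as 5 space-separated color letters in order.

After move 1 (U): U=WWWW F=RRGG R=BBRR B=OOBB L=GGOO
After move 2 (R): R=RBRB U=WRWG F=RYGY D=YBYO B=WOWB
After move 3 (F): F=GRYY U=WROG R=WBGB D=RRYO L=GYOB
After move 4 (R): R=GWBB U=WROY F=GRYO D=RWYW B=GORB
After move 5 (F'): F=ROGY U=WRGB R=WWRB D=YBYW L=GYOO
After move 6 (U): U=GWBR F=WWGY R=GORB B=GYRB L=ROOO
After move 7 (R'): R=OBGR U=GRBG F=WWGR D=YWYY B=WYBB
Query 1: R[0] = O
Query 2: D[0] = Y
Query 3: F[3] = R
Query 4: L[1] = O
Query 5: L[3] = O

Answer: O Y R O O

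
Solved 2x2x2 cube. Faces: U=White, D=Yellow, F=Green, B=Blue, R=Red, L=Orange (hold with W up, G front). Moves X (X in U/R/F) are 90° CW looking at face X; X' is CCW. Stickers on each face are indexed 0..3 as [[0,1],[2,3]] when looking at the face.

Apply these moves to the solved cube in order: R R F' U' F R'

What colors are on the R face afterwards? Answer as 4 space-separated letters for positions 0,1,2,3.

After move 1 (R): R=RRRR U=WGWG F=GYGY D=YBYB B=WBWB
After move 2 (R): R=RRRR U=WYWY F=GBGB D=YWYW B=GBGB
After move 3 (F'): F=BBGG U=WYRR R=WRYR D=OOYW L=OYOW
After move 4 (U'): U=YRWR F=OYGG R=BBYR B=WRGB L=GBOW
After move 5 (F): F=GOGY U=YRWB R=WBRR D=YBYW L=GOOO
After move 6 (R'): R=BRWR U=YGWW F=GRGB D=YOYY B=WRBB
Query: R face = BRWR

Answer: B R W R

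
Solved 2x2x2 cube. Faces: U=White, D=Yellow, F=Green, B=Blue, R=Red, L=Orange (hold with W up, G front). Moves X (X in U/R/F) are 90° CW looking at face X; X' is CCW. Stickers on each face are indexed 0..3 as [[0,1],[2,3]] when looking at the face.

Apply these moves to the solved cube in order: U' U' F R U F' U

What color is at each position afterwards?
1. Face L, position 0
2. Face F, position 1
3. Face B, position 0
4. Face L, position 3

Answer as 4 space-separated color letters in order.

After move 1 (U'): U=WWWW F=OOGG R=GGRR B=RRBB L=BBOO
After move 2 (U'): U=WWWW F=BBGG R=OORR B=GGBB L=RROO
After move 3 (F): F=GBGB U=WWOR R=WOWR D=ROYY L=RYOY
After move 4 (R): R=WWRO U=WBOB F=GOGY D=RBYG B=RGWB
After move 5 (U): U=OWBB F=WWGY R=RGRO B=RYWB L=GOOY
After move 6 (F'): F=WYWG U=OWRR R=BGRO D=OYYG L=GBOB
After move 7 (U): U=RORW F=BGWG R=RYRO B=GBWB L=WYOB
Query 1: L[0] = W
Query 2: F[1] = G
Query 3: B[0] = G
Query 4: L[3] = B

Answer: W G G B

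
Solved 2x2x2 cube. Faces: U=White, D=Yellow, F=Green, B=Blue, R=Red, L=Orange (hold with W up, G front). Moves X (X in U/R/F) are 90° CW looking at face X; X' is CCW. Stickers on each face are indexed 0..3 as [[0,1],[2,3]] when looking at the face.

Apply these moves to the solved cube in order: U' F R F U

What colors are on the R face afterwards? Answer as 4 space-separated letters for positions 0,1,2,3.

Answer: B R O G

Derivation:
After move 1 (U'): U=WWWW F=OOGG R=GGRR B=RRBB L=BBOO
After move 2 (F): F=GOGO U=WWOB R=WGWR D=RGYY L=BYOY
After move 3 (R): R=WWRG U=WOOO F=GGGY D=RBYR B=BRWB
After move 4 (F): F=GGYG U=WOYY R=OWOG D=RWYR L=BROB
After move 5 (U): U=YWYO F=OWYG R=BROG B=BRWB L=GGOB
Query: R face = BROG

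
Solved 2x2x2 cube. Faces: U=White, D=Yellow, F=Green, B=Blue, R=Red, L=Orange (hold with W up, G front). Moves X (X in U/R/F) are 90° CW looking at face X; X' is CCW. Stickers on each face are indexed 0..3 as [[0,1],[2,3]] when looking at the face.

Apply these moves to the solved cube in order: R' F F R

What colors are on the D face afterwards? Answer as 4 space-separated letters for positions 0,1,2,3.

After move 1 (R'): R=RRRR U=WBWB F=GWGW D=YGYG B=YBYB
After move 2 (F): F=GGWW U=WBOO R=WRBR D=RRYG L=OYOG
After move 3 (F): F=WGWG U=WBGY R=OROR D=BWYG L=OROR
After move 4 (R): R=OORR U=WGGG F=WWWG D=BYYY B=YBBB
Query: D face = BYYY

Answer: B Y Y Y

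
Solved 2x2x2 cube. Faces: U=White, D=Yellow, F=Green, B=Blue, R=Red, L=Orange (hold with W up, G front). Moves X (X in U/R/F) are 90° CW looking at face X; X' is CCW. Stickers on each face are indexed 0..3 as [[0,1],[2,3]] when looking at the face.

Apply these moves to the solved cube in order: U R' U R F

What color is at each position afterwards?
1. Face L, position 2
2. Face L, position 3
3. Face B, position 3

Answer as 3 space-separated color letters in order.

After move 1 (U): U=WWWW F=RRGG R=BBRR B=OOBB L=GGOO
After move 2 (R'): R=BRBR U=WBWO F=RWGW D=YRYG B=YOYB
After move 3 (U): U=WWOB F=BRGW R=YOBR B=GGYB L=RWOO
After move 4 (R): R=BYRO U=WROW F=BRGG D=YYYG B=BGWB
After move 5 (F): F=GBGR U=WROW R=OYWO D=RBYG L=RYOY
Query 1: L[2] = O
Query 2: L[3] = Y
Query 3: B[3] = B

Answer: O Y B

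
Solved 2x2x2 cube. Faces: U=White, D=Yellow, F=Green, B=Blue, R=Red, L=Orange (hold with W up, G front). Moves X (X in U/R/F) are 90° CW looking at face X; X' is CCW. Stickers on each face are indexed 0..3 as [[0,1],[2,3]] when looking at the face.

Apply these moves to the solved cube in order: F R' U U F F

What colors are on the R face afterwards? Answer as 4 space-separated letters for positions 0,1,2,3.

Answer: Y Y R W

Derivation:
After move 1 (F): F=GGGG U=WWOO R=WRWR D=RRYY L=OYOY
After move 2 (R'): R=RRWW U=WBOB F=GWGO D=RGYG B=YBRB
After move 3 (U): U=OWBB F=RRGO R=YBWW B=OYRB L=GWOY
After move 4 (U): U=BOBW F=YBGO R=OYWW B=GWRB L=RROY
After move 5 (F): F=GYOB U=BOYR R=BYWW D=WOYG L=RROG
After move 6 (F): F=OGBY U=BOGR R=YYRW D=WBYG L=RWOO
Query: R face = YYRW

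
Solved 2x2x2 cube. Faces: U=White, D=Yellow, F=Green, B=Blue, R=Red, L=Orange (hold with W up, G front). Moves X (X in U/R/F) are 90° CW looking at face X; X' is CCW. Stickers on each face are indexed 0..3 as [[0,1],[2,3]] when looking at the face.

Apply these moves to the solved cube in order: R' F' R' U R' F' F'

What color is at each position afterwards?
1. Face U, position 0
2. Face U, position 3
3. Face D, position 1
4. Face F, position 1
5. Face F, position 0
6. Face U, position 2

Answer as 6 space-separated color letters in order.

Answer: R O Y G Y R

Derivation:
After move 1 (R'): R=RRRR U=WBWB F=GWGW D=YGYG B=YBYB
After move 2 (F'): F=WWGG U=WBRR R=GRYR D=OOYG L=OBOW
After move 3 (R'): R=RRGY U=WYRY F=WBGR D=OWYG B=GBOB
After move 4 (U): U=RWYY F=RRGR R=GBGY B=OBOB L=WBOW
After move 5 (R'): R=BYGG U=ROYO F=RWGY D=ORYR B=GBWB
After move 6 (F'): F=WYRG U=ROBG R=RYOG D=BWYR L=WOOY
After move 7 (F'): F=YGWR U=RORO R=WYBG D=OYYR L=WGOB
Query 1: U[0] = R
Query 2: U[3] = O
Query 3: D[1] = Y
Query 4: F[1] = G
Query 5: F[0] = Y
Query 6: U[2] = R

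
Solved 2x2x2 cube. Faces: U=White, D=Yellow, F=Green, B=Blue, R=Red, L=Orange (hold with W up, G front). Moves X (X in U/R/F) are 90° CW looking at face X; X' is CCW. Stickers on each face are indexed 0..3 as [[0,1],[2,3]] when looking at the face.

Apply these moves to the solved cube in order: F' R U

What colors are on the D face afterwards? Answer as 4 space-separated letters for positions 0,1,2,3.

Answer: O B Y B

Derivation:
After move 1 (F'): F=GGGG U=WWRR R=YRYR D=OOYY L=OWOW
After move 2 (R): R=YYRR U=WGRG F=GOGY D=OBYB B=RBWB
After move 3 (U): U=RWGG F=YYGY R=RBRR B=OWWB L=GOOW
Query: D face = OBYB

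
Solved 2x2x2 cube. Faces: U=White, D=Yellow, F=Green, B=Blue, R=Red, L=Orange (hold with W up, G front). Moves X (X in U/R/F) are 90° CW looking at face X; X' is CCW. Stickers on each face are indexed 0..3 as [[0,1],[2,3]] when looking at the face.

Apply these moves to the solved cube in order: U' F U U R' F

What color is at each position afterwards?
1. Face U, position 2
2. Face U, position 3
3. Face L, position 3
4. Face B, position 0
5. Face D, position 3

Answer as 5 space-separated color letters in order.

Answer: Y G R Y O

Derivation:
After move 1 (U'): U=WWWW F=OOGG R=GGRR B=RRBB L=BBOO
After move 2 (F): F=GOGO U=WWOB R=WGWR D=RGYY L=BYOY
After move 3 (U): U=OWBW F=WGGO R=RRWR B=BYBB L=GOOY
After move 4 (U): U=BOWW F=RRGO R=BYWR B=GOBB L=WGOY
After move 5 (R'): R=YRBW U=BBWG F=ROGW D=RRYO B=YOGB
After move 6 (F): F=GRWO U=BBYG R=WRGW D=BYYO L=WROR
Query 1: U[2] = Y
Query 2: U[3] = G
Query 3: L[3] = R
Query 4: B[0] = Y
Query 5: D[3] = O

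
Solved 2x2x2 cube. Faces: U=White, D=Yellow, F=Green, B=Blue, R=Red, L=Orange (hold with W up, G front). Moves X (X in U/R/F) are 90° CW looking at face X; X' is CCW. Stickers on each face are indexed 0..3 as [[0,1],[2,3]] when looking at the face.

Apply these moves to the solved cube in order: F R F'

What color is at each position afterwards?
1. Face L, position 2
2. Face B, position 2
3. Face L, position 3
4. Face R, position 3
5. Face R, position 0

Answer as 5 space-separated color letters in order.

After move 1 (F): F=GGGG U=WWOO R=WRWR D=RRYY L=OYOY
After move 2 (R): R=WWRR U=WGOG F=GRGY D=RBYB B=OBWB
After move 3 (F'): F=RYGG U=WGWR R=BWRR D=YYYB L=OGOO
Query 1: L[2] = O
Query 2: B[2] = W
Query 3: L[3] = O
Query 4: R[3] = R
Query 5: R[0] = B

Answer: O W O R B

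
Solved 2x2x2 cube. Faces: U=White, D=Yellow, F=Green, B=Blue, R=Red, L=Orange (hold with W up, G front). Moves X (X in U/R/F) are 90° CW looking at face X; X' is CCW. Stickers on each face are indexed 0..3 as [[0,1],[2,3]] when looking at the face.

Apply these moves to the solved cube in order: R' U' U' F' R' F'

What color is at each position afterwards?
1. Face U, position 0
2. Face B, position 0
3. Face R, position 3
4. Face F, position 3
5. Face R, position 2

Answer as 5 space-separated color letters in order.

Answer: B G Y Y R

Derivation:
After move 1 (R'): R=RRRR U=WBWB F=GWGW D=YGYG B=YBYB
After move 2 (U'): U=BBWW F=OOGW R=GWRR B=RRYB L=YBOO
After move 3 (U'): U=BWBW F=YBGW R=OORR B=GWYB L=RROO
After move 4 (F'): F=BWYG U=BWOR R=GOYR D=ROYG L=RWOB
After move 5 (R'): R=ORGY U=BYOG F=BWYR D=RWYG B=GWOB
After move 6 (F'): F=WRBY U=BYOG R=WRRY D=WBYG L=RGOO
Query 1: U[0] = B
Query 2: B[0] = G
Query 3: R[3] = Y
Query 4: F[3] = Y
Query 5: R[2] = R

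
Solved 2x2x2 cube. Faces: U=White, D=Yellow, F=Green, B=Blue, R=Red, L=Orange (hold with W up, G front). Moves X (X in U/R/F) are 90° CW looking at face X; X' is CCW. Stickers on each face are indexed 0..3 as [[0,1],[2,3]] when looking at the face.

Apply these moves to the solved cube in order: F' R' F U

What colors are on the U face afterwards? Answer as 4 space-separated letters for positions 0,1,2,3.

Answer: W W W B

Derivation:
After move 1 (F'): F=GGGG U=WWRR R=YRYR D=OOYY L=OWOW
After move 2 (R'): R=RRYY U=WBRB F=GWGR D=OGYG B=YBOB
After move 3 (F): F=GGRW U=WBWW R=RRBY D=YRYG L=OOOG
After move 4 (U): U=WWWB F=RRRW R=YBBY B=OOOB L=GGOG
Query: U face = WWWB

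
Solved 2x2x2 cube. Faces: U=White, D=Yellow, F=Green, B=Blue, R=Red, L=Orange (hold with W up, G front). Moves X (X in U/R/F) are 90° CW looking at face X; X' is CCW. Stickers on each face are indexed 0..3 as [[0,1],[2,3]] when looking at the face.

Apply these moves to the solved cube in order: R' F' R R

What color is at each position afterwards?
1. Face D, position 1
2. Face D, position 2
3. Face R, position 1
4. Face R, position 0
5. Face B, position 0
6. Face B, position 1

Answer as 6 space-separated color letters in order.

After move 1 (R'): R=RRRR U=WBWB F=GWGW D=YGYG B=YBYB
After move 2 (F'): F=WWGG U=WBRR R=GRYR D=OOYG L=OBOW
After move 3 (R): R=YGRR U=WWRG F=WOGG D=OYYY B=RBBB
After move 4 (R): R=RYRG U=WORG F=WYGY D=OBYR B=GBWB
Query 1: D[1] = B
Query 2: D[2] = Y
Query 3: R[1] = Y
Query 4: R[0] = R
Query 5: B[0] = G
Query 6: B[1] = B

Answer: B Y Y R G B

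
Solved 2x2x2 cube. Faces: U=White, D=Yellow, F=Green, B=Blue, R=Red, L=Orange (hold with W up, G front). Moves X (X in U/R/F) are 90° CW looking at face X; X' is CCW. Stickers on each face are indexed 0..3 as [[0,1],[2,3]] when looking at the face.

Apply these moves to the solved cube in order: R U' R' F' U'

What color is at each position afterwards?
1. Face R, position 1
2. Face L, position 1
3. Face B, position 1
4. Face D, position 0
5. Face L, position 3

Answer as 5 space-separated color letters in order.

After move 1 (R): R=RRRR U=WGWG F=GYGY D=YBYB B=WBWB
After move 2 (U'): U=GGWW F=OOGY R=GYRR B=RRWB L=WBOO
After move 3 (R'): R=YRGR U=GWWR F=OGGW D=YOYY B=BRBB
After move 4 (F'): F=GWOG U=GWYG R=ORYR D=BOYY L=WROW
After move 5 (U'): U=WGGY F=WROG R=GWYR B=ORBB L=BROW
Query 1: R[1] = W
Query 2: L[1] = R
Query 3: B[1] = R
Query 4: D[0] = B
Query 5: L[3] = W

Answer: W R R B W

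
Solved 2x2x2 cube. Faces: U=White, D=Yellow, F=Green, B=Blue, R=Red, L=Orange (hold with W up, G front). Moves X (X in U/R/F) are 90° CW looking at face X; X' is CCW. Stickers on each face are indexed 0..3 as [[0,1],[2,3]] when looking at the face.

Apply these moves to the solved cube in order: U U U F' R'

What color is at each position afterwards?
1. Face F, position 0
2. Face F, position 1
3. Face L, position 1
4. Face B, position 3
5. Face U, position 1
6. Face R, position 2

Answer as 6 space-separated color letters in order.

After move 1 (U): U=WWWW F=RRGG R=BBRR B=OOBB L=GGOO
After move 2 (U): U=WWWW F=BBGG R=OORR B=GGBB L=RROO
After move 3 (U): U=WWWW F=OOGG R=GGRR B=RRBB L=BBOO
After move 4 (F'): F=OGOG U=WWGR R=YGYR D=BOYY L=BWOW
After move 5 (R'): R=GRYY U=WBGR F=OWOR D=BGYG B=YROB
Query 1: F[0] = O
Query 2: F[1] = W
Query 3: L[1] = W
Query 4: B[3] = B
Query 5: U[1] = B
Query 6: R[2] = Y

Answer: O W W B B Y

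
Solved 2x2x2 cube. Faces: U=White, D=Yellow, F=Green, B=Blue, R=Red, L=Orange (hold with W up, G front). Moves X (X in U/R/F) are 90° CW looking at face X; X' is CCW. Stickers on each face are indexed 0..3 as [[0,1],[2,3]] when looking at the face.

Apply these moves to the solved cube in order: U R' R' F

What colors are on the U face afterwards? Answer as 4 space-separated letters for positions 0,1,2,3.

After move 1 (U): U=WWWW F=RRGG R=BBRR B=OOBB L=GGOO
After move 2 (R'): R=BRBR U=WBWO F=RWGW D=YRYG B=YOYB
After move 3 (R'): R=RRBB U=WYWY F=RBGO D=YWYW B=GORB
After move 4 (F): F=GROB U=WYOG R=WRYB D=BRYW L=GYOW
Query: U face = WYOG

Answer: W Y O G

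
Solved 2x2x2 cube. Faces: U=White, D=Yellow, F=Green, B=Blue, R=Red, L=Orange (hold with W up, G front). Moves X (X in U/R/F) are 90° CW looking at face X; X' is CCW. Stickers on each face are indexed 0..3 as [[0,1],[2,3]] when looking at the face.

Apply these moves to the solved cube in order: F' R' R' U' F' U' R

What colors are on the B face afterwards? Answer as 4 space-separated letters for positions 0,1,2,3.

After move 1 (F'): F=GGGG U=WWRR R=YRYR D=OOYY L=OWOW
After move 2 (R'): R=RRYY U=WBRB F=GWGR D=OGYG B=YBOB
After move 3 (R'): R=RYRY U=WORY F=GBGB D=OWYR B=GBGB
After move 4 (U'): U=OYWR F=OWGB R=GBRY B=RYGB L=GBOW
After move 5 (F'): F=WBOG U=OYGR R=WBOY D=BWYR L=GROW
After move 6 (U'): U=YROG F=GROG R=WBOY B=WBGB L=RYOW
After move 7 (R): R=OWYB U=YROG F=GWOR D=BGYW B=GBRB
Query: B face = GBRB

Answer: G B R B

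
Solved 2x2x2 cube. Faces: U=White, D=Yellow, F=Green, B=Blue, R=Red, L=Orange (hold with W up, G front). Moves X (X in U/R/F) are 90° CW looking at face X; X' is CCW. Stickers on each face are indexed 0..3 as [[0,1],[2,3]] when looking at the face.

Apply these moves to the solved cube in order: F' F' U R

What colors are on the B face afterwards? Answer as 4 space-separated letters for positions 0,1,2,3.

After move 1 (F'): F=GGGG U=WWRR R=YRYR D=OOYY L=OWOW
After move 2 (F'): F=GGGG U=WWYY R=OROR D=WWYY L=OROR
After move 3 (U): U=YWYW F=ORGG R=BBOR B=ORBB L=GGOR
After move 4 (R): R=OBRB U=YRYG F=OWGY D=WBYO B=WRWB
Query: B face = WRWB

Answer: W R W B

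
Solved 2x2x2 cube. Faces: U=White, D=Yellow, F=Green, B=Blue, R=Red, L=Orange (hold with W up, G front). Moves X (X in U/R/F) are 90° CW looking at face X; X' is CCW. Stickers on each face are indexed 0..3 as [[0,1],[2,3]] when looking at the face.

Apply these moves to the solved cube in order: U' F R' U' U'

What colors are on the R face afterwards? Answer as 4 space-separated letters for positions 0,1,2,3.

After move 1 (U'): U=WWWW F=OOGG R=GGRR B=RRBB L=BBOO
After move 2 (F): F=GOGO U=WWOB R=WGWR D=RGYY L=BYOY
After move 3 (R'): R=GRWW U=WBOR F=GWGB D=ROYO B=YRGB
After move 4 (U'): U=BRWO F=BYGB R=GWWW B=GRGB L=YROY
After move 5 (U'): U=ROBW F=YRGB R=BYWW B=GWGB L=GROY
Query: R face = BYWW

Answer: B Y W W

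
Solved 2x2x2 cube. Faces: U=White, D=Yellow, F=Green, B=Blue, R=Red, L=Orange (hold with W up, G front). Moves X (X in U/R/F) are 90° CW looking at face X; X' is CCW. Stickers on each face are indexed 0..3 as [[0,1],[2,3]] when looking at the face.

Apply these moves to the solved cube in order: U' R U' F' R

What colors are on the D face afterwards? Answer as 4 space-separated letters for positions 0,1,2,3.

After move 1 (U'): U=WWWW F=OOGG R=GGRR B=RRBB L=BBOO
After move 2 (R): R=RGRG U=WOWG F=OYGY D=YBYR B=WRWB
After move 3 (U'): U=OGWW F=BBGY R=OYRG B=RGWB L=WROO
After move 4 (F'): F=BYBG U=OGOR R=BYYG D=ROYR L=WWOW
After move 5 (R): R=YBGY U=OYOG F=BOBR D=RWYR B=RGGB
Query: D face = RWYR

Answer: R W Y R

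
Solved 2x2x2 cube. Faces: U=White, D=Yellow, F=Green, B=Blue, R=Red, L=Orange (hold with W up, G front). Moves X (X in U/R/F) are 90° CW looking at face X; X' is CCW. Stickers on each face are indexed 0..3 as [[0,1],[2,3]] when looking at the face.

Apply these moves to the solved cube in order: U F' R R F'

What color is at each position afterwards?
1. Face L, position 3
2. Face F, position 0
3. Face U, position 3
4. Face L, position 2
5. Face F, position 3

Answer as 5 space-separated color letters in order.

After move 1 (U): U=WWWW F=RRGG R=BBRR B=OOBB L=GGOO
After move 2 (F'): F=RGRG U=WWBR R=YBYR D=GOYY L=GWOW
After move 3 (R): R=YYRB U=WGBG F=RORY D=GBYO B=ROWB
After move 4 (R): R=RYBY U=WOBY F=RBRO D=GWYR B=GOGB
After move 5 (F'): F=BORR U=WORB R=WYGY D=WWYR L=GYOB
Query 1: L[3] = B
Query 2: F[0] = B
Query 3: U[3] = B
Query 4: L[2] = O
Query 5: F[3] = R

Answer: B B B O R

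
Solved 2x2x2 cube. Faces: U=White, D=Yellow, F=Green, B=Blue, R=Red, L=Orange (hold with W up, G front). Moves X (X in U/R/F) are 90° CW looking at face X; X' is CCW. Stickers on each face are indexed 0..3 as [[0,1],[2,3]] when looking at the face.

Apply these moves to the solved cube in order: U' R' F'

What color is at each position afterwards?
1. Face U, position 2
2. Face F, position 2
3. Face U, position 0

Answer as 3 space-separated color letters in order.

After move 1 (U'): U=WWWW F=OOGG R=GGRR B=RRBB L=BBOO
After move 2 (R'): R=GRGR U=WBWR F=OWGW D=YOYG B=YRYB
After move 3 (F'): F=WWOG U=WBGG R=ORYR D=BOYG L=BROW
Query 1: U[2] = G
Query 2: F[2] = O
Query 3: U[0] = W

Answer: G O W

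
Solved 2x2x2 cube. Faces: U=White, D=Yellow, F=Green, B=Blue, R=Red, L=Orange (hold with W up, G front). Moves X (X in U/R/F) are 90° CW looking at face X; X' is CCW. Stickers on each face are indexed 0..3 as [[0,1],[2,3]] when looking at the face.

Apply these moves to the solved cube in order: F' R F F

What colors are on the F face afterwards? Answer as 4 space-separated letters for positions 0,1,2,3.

Answer: Y G O G

Derivation:
After move 1 (F'): F=GGGG U=WWRR R=YRYR D=OOYY L=OWOW
After move 2 (R): R=YYRR U=WGRG F=GOGY D=OBYB B=RBWB
After move 3 (F): F=GGYO U=WGWW R=RYGR D=RYYB L=OOOB
After move 4 (F): F=YGOG U=WGBO R=WYWR D=GRYB L=OROY
Query: F face = YGOG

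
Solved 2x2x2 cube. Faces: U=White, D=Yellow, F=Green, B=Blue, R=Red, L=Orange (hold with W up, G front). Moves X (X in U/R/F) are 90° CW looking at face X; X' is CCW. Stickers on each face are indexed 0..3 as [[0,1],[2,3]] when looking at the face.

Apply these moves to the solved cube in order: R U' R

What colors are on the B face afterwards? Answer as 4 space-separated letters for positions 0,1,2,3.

Answer: W R G B

Derivation:
After move 1 (R): R=RRRR U=WGWG F=GYGY D=YBYB B=WBWB
After move 2 (U'): U=GGWW F=OOGY R=GYRR B=RRWB L=WBOO
After move 3 (R): R=RGRY U=GOWY F=OBGB D=YWYR B=WRGB
Query: B face = WRGB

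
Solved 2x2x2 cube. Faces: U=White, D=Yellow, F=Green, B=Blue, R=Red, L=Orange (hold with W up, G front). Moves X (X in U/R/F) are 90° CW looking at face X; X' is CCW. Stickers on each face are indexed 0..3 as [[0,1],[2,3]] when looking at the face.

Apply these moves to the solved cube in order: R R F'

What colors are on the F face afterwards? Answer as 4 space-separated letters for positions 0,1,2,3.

After move 1 (R): R=RRRR U=WGWG F=GYGY D=YBYB B=WBWB
After move 2 (R): R=RRRR U=WYWY F=GBGB D=YWYW B=GBGB
After move 3 (F'): F=BBGG U=WYRR R=WRYR D=OOYW L=OYOW
Query: F face = BBGG

Answer: B B G G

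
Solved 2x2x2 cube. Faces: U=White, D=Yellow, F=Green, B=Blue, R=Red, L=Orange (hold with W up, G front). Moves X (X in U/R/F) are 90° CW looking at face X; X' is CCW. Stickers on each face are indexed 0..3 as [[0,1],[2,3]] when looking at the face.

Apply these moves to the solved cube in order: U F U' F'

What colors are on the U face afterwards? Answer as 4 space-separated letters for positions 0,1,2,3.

After move 1 (U): U=WWWW F=RRGG R=BBRR B=OOBB L=GGOO
After move 2 (F): F=GRGR U=WWOG R=WBWR D=RBYY L=GYOY
After move 3 (U'): U=WGWO F=GYGR R=GRWR B=WBBB L=OOOY
After move 4 (F'): F=YRGG U=WGGW R=BRRR D=OYYY L=OOOW
Query: U face = WGGW

Answer: W G G W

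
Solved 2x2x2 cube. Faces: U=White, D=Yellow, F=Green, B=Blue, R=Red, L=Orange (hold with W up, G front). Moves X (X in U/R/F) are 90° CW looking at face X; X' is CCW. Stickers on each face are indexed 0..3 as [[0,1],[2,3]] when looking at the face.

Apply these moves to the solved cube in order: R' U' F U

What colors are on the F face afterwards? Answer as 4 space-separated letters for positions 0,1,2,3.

After move 1 (R'): R=RRRR U=WBWB F=GWGW D=YGYG B=YBYB
After move 2 (U'): U=BBWW F=OOGW R=GWRR B=RRYB L=YBOO
After move 3 (F): F=GOWO U=BBOB R=WWWR D=RGYG L=YYOG
After move 4 (U): U=OBBB F=WWWO R=RRWR B=YYYB L=GOOG
Query: F face = WWWO

Answer: W W W O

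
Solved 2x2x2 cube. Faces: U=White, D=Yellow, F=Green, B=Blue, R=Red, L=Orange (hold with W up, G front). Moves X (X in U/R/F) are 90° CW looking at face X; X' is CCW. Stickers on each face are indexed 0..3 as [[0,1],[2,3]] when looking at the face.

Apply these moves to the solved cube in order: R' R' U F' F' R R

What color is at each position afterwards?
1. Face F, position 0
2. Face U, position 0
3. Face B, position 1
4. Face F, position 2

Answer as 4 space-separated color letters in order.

After move 1 (R'): R=RRRR U=WBWB F=GWGW D=YGYG B=YBYB
After move 2 (R'): R=RRRR U=WYWY F=GBGB D=YWYW B=GBGB
After move 3 (U): U=WWYY F=RRGB R=GBRR B=OOGB L=GBOO
After move 4 (F'): F=RBRG U=WWGR R=WBYR D=BOYW L=GYOY
After move 5 (F'): F=BGRR U=WWWY R=OBBR D=YYYW L=GROG
After move 6 (R): R=BORB U=WGWR F=BYRW D=YGYO B=YOWB
After move 7 (R): R=RBBO U=WYWW F=BGRO D=YWYY B=ROGB
Query 1: F[0] = B
Query 2: U[0] = W
Query 3: B[1] = O
Query 4: F[2] = R

Answer: B W O R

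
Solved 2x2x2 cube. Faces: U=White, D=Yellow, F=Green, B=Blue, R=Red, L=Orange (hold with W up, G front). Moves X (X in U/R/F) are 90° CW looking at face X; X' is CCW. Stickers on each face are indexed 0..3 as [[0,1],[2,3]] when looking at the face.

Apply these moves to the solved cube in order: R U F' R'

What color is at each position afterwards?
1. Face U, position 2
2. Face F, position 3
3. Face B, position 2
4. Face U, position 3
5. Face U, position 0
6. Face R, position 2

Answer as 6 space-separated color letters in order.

Answer: W R O O W B

Derivation:
After move 1 (R): R=RRRR U=WGWG F=GYGY D=YBYB B=WBWB
After move 2 (U): U=WWGG F=RRGY R=WBRR B=OOWB L=GYOO
After move 3 (F'): F=RYRG U=WWWR R=BBYR D=YOYB L=GGOG
After move 4 (R'): R=BRBY U=WWWO F=RWRR D=YYYG B=BOOB
Query 1: U[2] = W
Query 2: F[3] = R
Query 3: B[2] = O
Query 4: U[3] = O
Query 5: U[0] = W
Query 6: R[2] = B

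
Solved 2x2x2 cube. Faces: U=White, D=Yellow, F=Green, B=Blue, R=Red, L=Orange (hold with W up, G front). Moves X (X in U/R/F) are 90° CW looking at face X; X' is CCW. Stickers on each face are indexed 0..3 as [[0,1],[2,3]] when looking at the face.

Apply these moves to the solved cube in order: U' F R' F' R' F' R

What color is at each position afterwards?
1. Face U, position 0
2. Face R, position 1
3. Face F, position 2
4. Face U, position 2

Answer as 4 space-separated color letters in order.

Answer: W B W R

Derivation:
After move 1 (U'): U=WWWW F=OOGG R=GGRR B=RRBB L=BBOO
After move 2 (F): F=GOGO U=WWOB R=WGWR D=RGYY L=BYOY
After move 3 (R'): R=GRWW U=WBOR F=GWGB D=ROYO B=YRGB
After move 4 (F'): F=WBGG U=WBGW R=ORRW D=YYYO L=BROO
After move 5 (R'): R=RWOR U=WGGY F=WBGW D=YBYG B=ORYB
After move 6 (F'): F=BWWG U=WGRO R=BWYR D=ROYG L=BYOG
After move 7 (R): R=YBRW U=WWRG F=BOWG D=RYYO B=ORGB
Query 1: U[0] = W
Query 2: R[1] = B
Query 3: F[2] = W
Query 4: U[2] = R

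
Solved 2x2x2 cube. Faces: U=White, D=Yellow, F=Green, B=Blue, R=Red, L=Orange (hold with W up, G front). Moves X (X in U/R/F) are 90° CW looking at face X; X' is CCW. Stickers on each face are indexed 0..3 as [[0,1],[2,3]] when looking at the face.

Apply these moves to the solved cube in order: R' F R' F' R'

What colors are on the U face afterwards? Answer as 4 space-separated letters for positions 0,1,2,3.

Answer: W R R G

Derivation:
After move 1 (R'): R=RRRR U=WBWB F=GWGW D=YGYG B=YBYB
After move 2 (F): F=GGWW U=WBOO R=WRBR D=RRYG L=OYOG
After move 3 (R'): R=RRWB U=WYOY F=GBWO D=RGYW B=GBRB
After move 4 (F'): F=BOGW U=WYRW R=GRRB D=YGYW L=OYOO
After move 5 (R'): R=RBGR U=WRRG F=BYGW D=YOYW B=WBGB
Query: U face = WRRG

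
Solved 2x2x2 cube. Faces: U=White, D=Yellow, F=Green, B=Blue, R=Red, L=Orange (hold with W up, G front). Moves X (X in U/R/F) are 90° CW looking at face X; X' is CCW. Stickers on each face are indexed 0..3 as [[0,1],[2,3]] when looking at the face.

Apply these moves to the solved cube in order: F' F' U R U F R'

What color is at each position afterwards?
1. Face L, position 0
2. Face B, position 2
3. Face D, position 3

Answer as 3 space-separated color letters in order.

After move 1 (F'): F=GGGG U=WWRR R=YRYR D=OOYY L=OWOW
After move 2 (F'): F=GGGG U=WWYY R=OROR D=WWYY L=OROR
After move 3 (U): U=YWYW F=ORGG R=BBOR B=ORBB L=GGOR
After move 4 (R): R=OBRB U=YRYG F=OWGY D=WBYO B=WRWB
After move 5 (U): U=YYGR F=OBGY R=WRRB B=GGWB L=OWOR
After move 6 (F): F=GOYB U=YYRW R=GRRB D=RWYO L=OWOB
After move 7 (R'): R=RBGR U=YWRG F=GYYW D=ROYB B=OGWB
Query 1: L[0] = O
Query 2: B[2] = W
Query 3: D[3] = B

Answer: O W B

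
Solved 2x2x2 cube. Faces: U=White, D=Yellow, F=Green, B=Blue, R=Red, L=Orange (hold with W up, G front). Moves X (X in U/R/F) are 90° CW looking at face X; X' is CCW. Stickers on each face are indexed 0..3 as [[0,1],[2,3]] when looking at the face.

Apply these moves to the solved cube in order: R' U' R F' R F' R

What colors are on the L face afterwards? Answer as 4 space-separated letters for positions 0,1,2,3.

After move 1 (R'): R=RRRR U=WBWB F=GWGW D=YGYG B=YBYB
After move 2 (U'): U=BBWW F=OOGW R=GWRR B=RRYB L=YBOO
After move 3 (R): R=RGRW U=BOWW F=OGGG D=YYYR B=WRBB
After move 4 (F'): F=GGOG U=BORR R=YGYW D=BOYR L=YWOW
After move 5 (R): R=YYWG U=BGRG F=GOOR D=BBYW B=RROB
After move 6 (F'): F=ORGO U=BGYW R=BYBG D=WWYW L=YGOR
After move 7 (R): R=BBGY U=BRYO F=OWGW D=WOYR B=WRGB
Query: L face = YGOR

Answer: Y G O R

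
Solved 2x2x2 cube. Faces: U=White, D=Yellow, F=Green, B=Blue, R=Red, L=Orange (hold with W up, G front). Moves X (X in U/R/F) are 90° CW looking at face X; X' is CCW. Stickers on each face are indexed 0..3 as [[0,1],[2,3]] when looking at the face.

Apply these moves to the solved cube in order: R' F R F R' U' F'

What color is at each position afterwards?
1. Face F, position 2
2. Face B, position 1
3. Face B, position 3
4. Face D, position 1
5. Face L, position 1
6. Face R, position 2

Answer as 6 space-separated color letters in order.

After move 1 (R'): R=RRRR U=WBWB F=GWGW D=YGYG B=YBYB
After move 2 (F): F=GGWW U=WBOO R=WRBR D=RRYG L=OYOG
After move 3 (R): R=BWRR U=WGOW F=GRWG D=RYYY B=OBBB
After move 4 (F): F=WGGR U=WGGY R=OWWR D=RBYY L=OROY
After move 5 (R'): R=WROW U=WBGO F=WGGY D=RGYR B=YBBB
After move 6 (U'): U=BOWG F=ORGY R=WGOW B=WRBB L=YBOY
After move 7 (F'): F=RYOG U=BOWO R=GGRW D=BYYR L=YGOW
Query 1: F[2] = O
Query 2: B[1] = R
Query 3: B[3] = B
Query 4: D[1] = Y
Query 5: L[1] = G
Query 6: R[2] = R

Answer: O R B Y G R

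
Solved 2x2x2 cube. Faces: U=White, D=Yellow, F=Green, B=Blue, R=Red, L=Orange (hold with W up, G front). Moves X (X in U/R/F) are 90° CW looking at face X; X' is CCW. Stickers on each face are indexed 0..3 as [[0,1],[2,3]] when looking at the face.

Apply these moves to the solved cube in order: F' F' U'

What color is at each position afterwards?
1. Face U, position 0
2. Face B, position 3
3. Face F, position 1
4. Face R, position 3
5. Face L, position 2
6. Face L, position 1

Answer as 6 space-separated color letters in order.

Answer: W B R R O B

Derivation:
After move 1 (F'): F=GGGG U=WWRR R=YRYR D=OOYY L=OWOW
After move 2 (F'): F=GGGG U=WWYY R=OROR D=WWYY L=OROR
After move 3 (U'): U=WYWY F=ORGG R=GGOR B=ORBB L=BBOR
Query 1: U[0] = W
Query 2: B[3] = B
Query 3: F[1] = R
Query 4: R[3] = R
Query 5: L[2] = O
Query 6: L[1] = B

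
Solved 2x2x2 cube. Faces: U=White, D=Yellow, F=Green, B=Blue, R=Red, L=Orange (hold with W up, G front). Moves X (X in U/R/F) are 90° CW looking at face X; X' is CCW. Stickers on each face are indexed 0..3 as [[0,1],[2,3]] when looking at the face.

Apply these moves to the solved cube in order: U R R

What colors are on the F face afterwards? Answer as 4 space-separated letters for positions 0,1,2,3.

After move 1 (U): U=WWWW F=RRGG R=BBRR B=OOBB L=GGOO
After move 2 (R): R=RBRB U=WRWG F=RYGY D=YBYO B=WOWB
After move 3 (R): R=RRBB U=WYWY F=RBGO D=YWYW B=GORB
Query: F face = RBGO

Answer: R B G O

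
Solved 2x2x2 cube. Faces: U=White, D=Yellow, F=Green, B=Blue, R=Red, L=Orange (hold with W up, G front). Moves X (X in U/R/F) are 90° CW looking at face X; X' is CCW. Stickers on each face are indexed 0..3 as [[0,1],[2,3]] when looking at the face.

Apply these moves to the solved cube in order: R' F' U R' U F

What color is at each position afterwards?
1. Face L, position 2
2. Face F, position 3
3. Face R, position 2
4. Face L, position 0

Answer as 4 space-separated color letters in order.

Answer: O R Y G

Derivation:
After move 1 (R'): R=RRRR U=WBWB F=GWGW D=YGYG B=YBYB
After move 2 (F'): F=WWGG U=WBRR R=GRYR D=OOYG L=OBOW
After move 3 (U): U=RWRB F=GRGG R=YBYR B=OBYB L=WWOW
After move 4 (R'): R=BRYY U=RYRO F=GWGB D=ORYG B=GBOB
After move 5 (U): U=RROY F=BRGB R=GBYY B=WWOB L=GWOW
After move 6 (F): F=GBBR U=RRWW R=OBYY D=YGYG L=GOOR
Query 1: L[2] = O
Query 2: F[3] = R
Query 3: R[2] = Y
Query 4: L[0] = G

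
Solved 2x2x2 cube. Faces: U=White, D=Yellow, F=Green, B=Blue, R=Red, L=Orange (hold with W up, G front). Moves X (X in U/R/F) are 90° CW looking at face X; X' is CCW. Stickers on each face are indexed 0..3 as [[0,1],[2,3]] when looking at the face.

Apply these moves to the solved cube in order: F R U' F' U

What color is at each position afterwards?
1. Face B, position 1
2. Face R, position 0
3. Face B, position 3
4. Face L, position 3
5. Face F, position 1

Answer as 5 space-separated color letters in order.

After move 1 (F): F=GGGG U=WWOO R=WRWR D=RRYY L=OYOY
After move 2 (R): R=WWRR U=WGOG F=GRGY D=RBYB B=OBWB
After move 3 (U'): U=GGWO F=OYGY R=GRRR B=WWWB L=OBOY
After move 4 (F'): F=YYOG U=GGGR R=BRRR D=BYYB L=OOOW
After move 5 (U): U=GGRG F=BROG R=WWRR B=OOWB L=YYOW
Query 1: B[1] = O
Query 2: R[0] = W
Query 3: B[3] = B
Query 4: L[3] = W
Query 5: F[1] = R

Answer: O W B W R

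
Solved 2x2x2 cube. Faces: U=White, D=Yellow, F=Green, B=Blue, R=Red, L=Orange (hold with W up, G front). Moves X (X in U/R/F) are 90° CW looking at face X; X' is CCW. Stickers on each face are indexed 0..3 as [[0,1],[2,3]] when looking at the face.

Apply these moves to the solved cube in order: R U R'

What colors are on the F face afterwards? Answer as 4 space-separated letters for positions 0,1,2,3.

Answer: R W G G

Derivation:
After move 1 (R): R=RRRR U=WGWG F=GYGY D=YBYB B=WBWB
After move 2 (U): U=WWGG F=RRGY R=WBRR B=OOWB L=GYOO
After move 3 (R'): R=BRWR U=WWGO F=RWGG D=YRYY B=BOBB
Query: F face = RWGG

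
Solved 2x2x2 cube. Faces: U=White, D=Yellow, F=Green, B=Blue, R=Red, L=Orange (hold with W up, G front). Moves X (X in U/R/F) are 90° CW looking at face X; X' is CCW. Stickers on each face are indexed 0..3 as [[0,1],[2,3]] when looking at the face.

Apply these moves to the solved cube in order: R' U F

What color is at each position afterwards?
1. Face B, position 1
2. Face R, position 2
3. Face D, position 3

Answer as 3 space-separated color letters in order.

Answer: O B G

Derivation:
After move 1 (R'): R=RRRR U=WBWB F=GWGW D=YGYG B=YBYB
After move 2 (U): U=WWBB F=RRGW R=YBRR B=OOYB L=GWOO
After move 3 (F): F=GRWR U=WWOW R=BBBR D=RYYG L=GYOG
Query 1: B[1] = O
Query 2: R[2] = B
Query 3: D[3] = G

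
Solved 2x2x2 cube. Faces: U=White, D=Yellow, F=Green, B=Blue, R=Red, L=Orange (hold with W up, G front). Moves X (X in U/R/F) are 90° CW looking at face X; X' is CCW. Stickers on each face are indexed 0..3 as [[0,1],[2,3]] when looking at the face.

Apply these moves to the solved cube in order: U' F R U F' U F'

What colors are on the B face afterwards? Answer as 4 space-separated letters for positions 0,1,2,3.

Answer: G O W B

Derivation:
After move 1 (U'): U=WWWW F=OOGG R=GGRR B=RRBB L=BBOO
After move 2 (F): F=GOGO U=WWOB R=WGWR D=RGYY L=BYOY
After move 3 (R): R=WWRG U=WOOO F=GGGY D=RBYR B=BRWB
After move 4 (U): U=OWOO F=WWGY R=BRRG B=BYWB L=GGOY
After move 5 (F'): F=WYWG U=OWBR R=BRRG D=GYYR L=GOOO
After move 6 (U): U=BORW F=BRWG R=BYRG B=GOWB L=WYOO
After move 7 (F'): F=RGBW U=BOBR R=YYGG D=YOYR L=WWOR
Query: B face = GOWB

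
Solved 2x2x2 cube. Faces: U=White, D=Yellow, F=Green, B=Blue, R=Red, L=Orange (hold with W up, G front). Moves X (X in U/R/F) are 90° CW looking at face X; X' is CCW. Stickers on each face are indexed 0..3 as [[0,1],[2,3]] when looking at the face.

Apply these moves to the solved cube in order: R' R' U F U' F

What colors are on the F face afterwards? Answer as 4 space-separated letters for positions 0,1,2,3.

After move 1 (R'): R=RRRR U=WBWB F=GWGW D=YGYG B=YBYB
After move 2 (R'): R=RRRR U=WYWY F=GBGB D=YWYW B=GBGB
After move 3 (U): U=WWYY F=RRGB R=GBRR B=OOGB L=GBOO
After move 4 (F): F=GRBR U=WWOB R=YBYR D=RGYW L=GYOW
After move 5 (U'): U=WBWO F=GYBR R=GRYR B=YBGB L=OOOW
After move 6 (F): F=BGRY U=WBWO R=WROR D=YGYW L=OROG
Query: F face = BGRY

Answer: B G R Y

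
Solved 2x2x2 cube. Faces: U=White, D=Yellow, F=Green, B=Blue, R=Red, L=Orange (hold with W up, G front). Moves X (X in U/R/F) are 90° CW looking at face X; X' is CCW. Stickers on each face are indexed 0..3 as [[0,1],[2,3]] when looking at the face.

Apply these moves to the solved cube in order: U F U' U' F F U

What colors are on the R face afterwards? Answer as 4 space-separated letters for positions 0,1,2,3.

After move 1 (U): U=WWWW F=RRGG R=BBRR B=OOBB L=GGOO
After move 2 (F): F=GRGR U=WWOG R=WBWR D=RBYY L=GYOY
After move 3 (U'): U=WGWO F=GYGR R=GRWR B=WBBB L=OOOY
After move 4 (U'): U=GOWW F=OOGR R=GYWR B=GRBB L=WBOY
After move 5 (F): F=GORO U=GOYB R=WYWR D=WGYY L=WROB
After move 6 (F): F=RGOO U=GOBR R=YYBR D=WWYY L=WWOG
After move 7 (U): U=BGRO F=YYOO R=GRBR B=WWBB L=RGOG
Query: R face = GRBR

Answer: G R B R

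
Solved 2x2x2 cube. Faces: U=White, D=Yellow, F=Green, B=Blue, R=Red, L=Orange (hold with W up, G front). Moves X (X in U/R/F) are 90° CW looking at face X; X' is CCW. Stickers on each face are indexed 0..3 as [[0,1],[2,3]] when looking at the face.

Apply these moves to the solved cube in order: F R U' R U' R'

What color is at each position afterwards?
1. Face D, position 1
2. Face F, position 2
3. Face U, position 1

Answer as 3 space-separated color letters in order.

Answer: B G G

Derivation:
After move 1 (F): F=GGGG U=WWOO R=WRWR D=RRYY L=OYOY
After move 2 (R): R=WWRR U=WGOG F=GRGY D=RBYB B=OBWB
After move 3 (U'): U=GGWO F=OYGY R=GRRR B=WWWB L=OBOY
After move 4 (R): R=RGRR U=GYWY F=OBGB D=RWYW B=OWGB
After move 5 (U'): U=YYGW F=OBGB R=OBRR B=RGGB L=OWOY
After move 6 (R'): R=BROR U=YGGR F=OYGW D=RBYB B=WGWB
Query 1: D[1] = B
Query 2: F[2] = G
Query 3: U[1] = G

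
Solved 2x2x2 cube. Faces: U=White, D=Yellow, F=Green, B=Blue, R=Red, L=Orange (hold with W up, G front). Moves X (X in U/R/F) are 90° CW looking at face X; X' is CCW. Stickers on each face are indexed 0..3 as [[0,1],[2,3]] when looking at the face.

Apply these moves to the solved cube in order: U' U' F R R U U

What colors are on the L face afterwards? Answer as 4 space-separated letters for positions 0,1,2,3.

After move 1 (U'): U=WWWW F=OOGG R=GGRR B=RRBB L=BBOO
After move 2 (U'): U=WWWW F=BBGG R=OORR B=GGBB L=RROO
After move 3 (F): F=GBGB U=WWOR R=WOWR D=ROYY L=RYOY
After move 4 (R): R=WWRO U=WBOB F=GOGY D=RBYG B=RGWB
After move 5 (R): R=RWOW U=WOOY F=GBGG D=RWYR B=BGBB
After move 6 (U): U=OWYO F=RWGG R=BGOW B=RYBB L=GBOY
After move 7 (U): U=YOOW F=BGGG R=RYOW B=GBBB L=RWOY
Query: L face = RWOY

Answer: R W O Y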